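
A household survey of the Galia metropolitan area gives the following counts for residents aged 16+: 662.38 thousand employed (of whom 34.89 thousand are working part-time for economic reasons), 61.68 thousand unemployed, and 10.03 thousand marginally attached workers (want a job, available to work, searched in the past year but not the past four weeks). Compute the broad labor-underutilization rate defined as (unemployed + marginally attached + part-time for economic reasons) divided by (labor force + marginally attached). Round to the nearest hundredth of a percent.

Broad underutilization rate ≈ 14.52%.

Labor force = 662.38 + 61.68 = 724.06 thousand.
Numerator = 61.68 + 10.03 + 34.89 = 106.60 thousand.
Denominator = 724.06 + 10.03 = 734.09 thousand.
Broad rate = 106.60 / 734.09 = 14.52%.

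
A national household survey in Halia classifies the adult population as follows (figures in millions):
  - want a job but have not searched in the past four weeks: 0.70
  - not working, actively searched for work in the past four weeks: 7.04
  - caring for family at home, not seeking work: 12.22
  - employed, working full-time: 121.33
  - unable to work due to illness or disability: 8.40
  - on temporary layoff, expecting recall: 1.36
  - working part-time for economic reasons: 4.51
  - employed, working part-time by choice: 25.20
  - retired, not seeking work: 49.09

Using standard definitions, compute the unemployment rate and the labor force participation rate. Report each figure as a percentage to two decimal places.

Employed = 121.33 + 4.51 + 25.20 = 151.04 million (anyone who worked, including part-time for economic reasons, counts as employed).
Unemployed = 7.04 + 1.36 = 8.40 million (jobless and actively searching, or on temporary layoff).
Labor force = 151.04 + 8.40 = 159.44 million.
Not in labor force = 0.70 + 12.22 + 8.40 + 49.09 = 70.41 million (those not working and not actively searching are outside the labor force — including those who want a job but have given up searching).
Civilian working-age population = 159.44 + 70.41 = 229.85 million.
Unemployment rate = 8.40 / 159.44 = 5.27%.
Labor force participation rate = 159.44 / 229.85 = 69.37%.

Unemployment rate ≈ 5.27%; labor force participation rate ≈ 69.37%.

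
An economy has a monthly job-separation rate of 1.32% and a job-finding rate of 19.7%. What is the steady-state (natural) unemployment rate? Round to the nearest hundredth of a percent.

Steady-state unemployment rate ≈ 6.28%.

At steady state the flows balance: s·E = f·U, so U/(E+U) = s/(s+f).
u* = 1.32 / (1.32 + 19.7) = 1.32 / 21.02 = 6.28%.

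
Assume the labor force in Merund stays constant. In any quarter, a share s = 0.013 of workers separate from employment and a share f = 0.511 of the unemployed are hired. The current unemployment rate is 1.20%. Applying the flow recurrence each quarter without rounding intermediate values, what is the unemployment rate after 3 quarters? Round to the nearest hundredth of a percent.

With a fixed labor force, u_{t+1} = u_t + s·(1−u_t) − f·u_t = u_t·(1−s−f) + s.
Here 1−s−f = 0.476 and s = 0.013.
u_1 = 0.012000 × 0.476 + 0.013 = 0.018712.
u_2 = 0.018712 × 0.476 + 0.013 = 0.021907.
u_3 = 0.021907 × 0.476 + 0.013 = 0.023428.

Unemployment rate after three quarters ≈ 2.34%.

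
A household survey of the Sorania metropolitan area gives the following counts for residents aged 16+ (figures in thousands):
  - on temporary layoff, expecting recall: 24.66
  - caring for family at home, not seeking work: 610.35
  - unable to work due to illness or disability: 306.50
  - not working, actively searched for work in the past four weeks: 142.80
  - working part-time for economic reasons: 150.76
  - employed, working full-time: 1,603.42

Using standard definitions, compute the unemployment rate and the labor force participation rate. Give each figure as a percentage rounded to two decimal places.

Employed = 150.76 + 1,603.42 = 1,754.18 thousand (anyone who worked, including part-time for economic reasons, counts as employed).
Unemployed = 24.66 + 142.80 = 167.46 thousand (jobless and actively searching, or on temporary layoff).
Labor force = 1,754.18 + 167.46 = 1,921.64 thousand.
Not in labor force = 610.35 + 306.50 = 916.85 thousand (those not working and not actively searching are outside the labor force).
Civilian working-age population = 1,921.64 + 916.85 = 2,838.49 thousand.
Unemployment rate = 167.46 / 1,921.64 = 8.71%.
Labor force participation rate = 1,921.64 / 2,838.49 = 67.70%.

Unemployment rate ≈ 8.71%; labor force participation rate ≈ 67.70%.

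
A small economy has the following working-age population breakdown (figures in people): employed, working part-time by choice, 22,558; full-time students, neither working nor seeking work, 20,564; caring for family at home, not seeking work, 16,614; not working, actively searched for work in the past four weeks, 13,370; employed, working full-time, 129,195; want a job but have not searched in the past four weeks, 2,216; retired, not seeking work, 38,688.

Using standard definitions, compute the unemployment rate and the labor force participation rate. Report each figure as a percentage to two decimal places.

Employed = 22,558 + 129,195 = 151,753.
Unemployed = 13,370.
Labor force = 151,753 + 13,370 = 165,123.
Not in labor force = 20,564 + 16,614 + 2,216 + 38,688 = 78,082 (those not working and not actively searching are outside the labor force — including those who want a job but have given up searching).
Civilian working-age population = 165,123 + 78,082 = 243,205.
Unemployment rate = 13,370 / 165,123 = 8.10%.
Labor force participation rate = 165,123 / 243,205 = 67.89%.

Unemployment rate ≈ 8.10%; labor force participation rate ≈ 67.89%.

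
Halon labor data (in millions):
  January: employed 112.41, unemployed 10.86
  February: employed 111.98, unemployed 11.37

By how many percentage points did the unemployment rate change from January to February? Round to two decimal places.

The unemployment rate changed by +0.41 percentage points.

January: labor force = 112.41 + 10.86 = 123.27; u = 10.86/123.27 = 8.81%.
February: labor force = 111.98 + 11.37 = 123.35; u = 11.37/123.35 = 9.22%.
Change = 9.22% − 8.81% = +0.41 pp.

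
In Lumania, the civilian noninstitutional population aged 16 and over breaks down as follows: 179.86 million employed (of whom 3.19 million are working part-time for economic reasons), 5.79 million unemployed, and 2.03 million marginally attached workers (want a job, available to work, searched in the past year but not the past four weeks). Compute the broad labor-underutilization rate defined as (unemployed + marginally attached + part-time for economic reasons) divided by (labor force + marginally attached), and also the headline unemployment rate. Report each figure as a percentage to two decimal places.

Broad underutilization rate ≈ 5.87%; headline unemployment rate ≈ 3.12%.

Labor force = 179.86 + 5.79 = 185.65 million.
Numerator = 5.79 + 2.03 + 3.19 = 11.01 million.
Denominator = 185.65 + 2.03 = 187.68 million.
Broad rate = 11.01 / 187.68 = 5.87%.
Headline unemployment rate = 5.79 / 185.65 = 3.12%.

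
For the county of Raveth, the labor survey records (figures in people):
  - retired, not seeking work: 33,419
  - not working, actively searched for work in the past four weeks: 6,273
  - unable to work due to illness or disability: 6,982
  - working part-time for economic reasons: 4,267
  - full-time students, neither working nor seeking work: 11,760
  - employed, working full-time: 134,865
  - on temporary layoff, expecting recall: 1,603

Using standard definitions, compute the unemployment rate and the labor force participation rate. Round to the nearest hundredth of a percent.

Unemployment rate ≈ 5.36%; labor force participation rate ≈ 73.81%.

Employed = 4,267 + 134,865 = 139,132 (anyone who worked, including part-time for economic reasons, counts as employed).
Unemployed = 6,273 + 1,603 = 7,876 (jobless and actively searching, or on temporary layoff).
Labor force = 139,132 + 7,876 = 147,008.
Not in labor force = 33,419 + 6,982 + 11,760 = 52,161 (those not working and not actively searching are outside the labor force).
Civilian working-age population = 147,008 + 52,161 = 199,169.
Unemployment rate = 7,876 / 147,008 = 5.36%.
Labor force participation rate = 147,008 / 199,169 = 73.81%.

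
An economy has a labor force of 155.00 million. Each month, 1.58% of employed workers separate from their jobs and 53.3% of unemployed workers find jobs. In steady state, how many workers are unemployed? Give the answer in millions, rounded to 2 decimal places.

About 4.46 million are unemployed in steady state.

Steady-state unemployment rate u* = s/(s+f) = 1.58/(1.58+53.3) = 0.028790.
Unemployed = u* × labor force = 0.028790 × 155.00 ≈ 4.46 million.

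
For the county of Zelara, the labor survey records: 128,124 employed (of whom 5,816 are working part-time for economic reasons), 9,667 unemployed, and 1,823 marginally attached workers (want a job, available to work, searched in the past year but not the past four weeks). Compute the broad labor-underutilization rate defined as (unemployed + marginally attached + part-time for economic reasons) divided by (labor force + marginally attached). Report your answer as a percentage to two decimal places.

Labor force = 128,124 + 9,667 = 137,791.
Numerator = 9,667 + 1,823 + 5,816 = 17,306.
Denominator = 137,791 + 1,823 = 139,614.
Broad rate = 17,306 / 139,614 = 12.40%.

Broad underutilization rate ≈ 12.40%.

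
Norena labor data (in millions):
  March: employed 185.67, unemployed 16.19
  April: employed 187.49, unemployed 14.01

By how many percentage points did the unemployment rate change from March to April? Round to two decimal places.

March: labor force = 185.67 + 16.19 = 201.86; u = 16.19/201.86 = 8.02%.
April: labor force = 187.49 + 14.01 = 201.50; u = 14.01/201.50 = 6.95%.
Change = 6.95% − 8.02% = −1.07 pp.

The unemployment rate changed by −1.07 percentage points.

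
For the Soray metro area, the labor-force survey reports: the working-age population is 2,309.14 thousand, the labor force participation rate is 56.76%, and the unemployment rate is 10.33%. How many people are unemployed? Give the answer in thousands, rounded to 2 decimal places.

About 135.39 thousand are unemployed.

Labor force = 0.5676 × 2,309.14 = 1,310.67 thousand.
Unemployed = 0.1033 × 1,310.67 ≈ 135.39 thousand.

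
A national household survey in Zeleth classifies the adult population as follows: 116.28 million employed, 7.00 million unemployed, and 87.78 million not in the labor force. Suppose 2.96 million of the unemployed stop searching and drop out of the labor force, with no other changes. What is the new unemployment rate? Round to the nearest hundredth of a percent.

Initially, labor force = 116.28 + 7.00 = 123.28 million, so u = 7.00/123.28 = 5.68%.
After the change, unemployed and labor force both fall by 2.96 → E = 116.28, U = 4.04, labor force = 120.32 million.
New unemployment rate = 4.04 / 120.32 = 3.36%.

New unemployment rate ≈ 3.36%.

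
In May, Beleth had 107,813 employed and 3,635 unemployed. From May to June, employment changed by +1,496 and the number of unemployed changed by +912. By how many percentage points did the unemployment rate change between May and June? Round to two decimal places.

The unemployment rate changed by +0.73 percentage points.

May: labor force = 107,813 + 3,635 = 111,448; u = 3,635/111,448 = 3.26%.
June: labor force = 109,309 + 4,547 = 113,856; u = 4,547/113,856 = 3.99%.
Change = 3.99% − 3.26% = +0.73 pp.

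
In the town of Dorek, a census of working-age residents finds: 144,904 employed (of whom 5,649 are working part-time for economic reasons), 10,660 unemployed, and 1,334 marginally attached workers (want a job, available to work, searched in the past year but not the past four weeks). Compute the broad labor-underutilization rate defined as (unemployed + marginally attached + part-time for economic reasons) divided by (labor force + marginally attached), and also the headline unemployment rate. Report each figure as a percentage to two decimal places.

Labor force = 144,904 + 10,660 = 155,564.
Numerator = 10,660 + 1,334 + 5,649 = 17,643.
Denominator = 155,564 + 1,334 = 156,898.
Broad rate = 17,643 / 156,898 = 11.24%.
Headline unemployment rate = 10,660 / 155,564 = 6.85%.

Broad underutilization rate ≈ 11.24%; headline unemployment rate ≈ 6.85%.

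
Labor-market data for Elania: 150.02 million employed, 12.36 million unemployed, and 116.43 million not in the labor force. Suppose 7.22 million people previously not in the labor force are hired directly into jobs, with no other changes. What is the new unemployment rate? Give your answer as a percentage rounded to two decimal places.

New unemployment rate ≈ 7.29%.

Initially, labor force = 150.02 + 12.36 = 162.38 million, so u = 12.36/162.38 = 7.61%.
After the change, employed and labor force both rise by 7.22; unemployed unchanged → E = 157.24, U = 12.36, labor force = 169.60 million.
New unemployment rate = 12.36 / 169.60 = 7.29%.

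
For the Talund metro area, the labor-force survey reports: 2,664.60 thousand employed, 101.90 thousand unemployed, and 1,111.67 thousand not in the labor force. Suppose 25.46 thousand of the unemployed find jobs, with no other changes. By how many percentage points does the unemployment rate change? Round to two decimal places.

Initially, labor force = 2,664.60 + 101.90 = 2,766.50 thousand, so u = 101.90/2,766.50 = 3.68%.
After the change, unemployed falls and employed rises by 25.46; labor force unchanged → E = 2,690.06, U = 76.44, labor force = 2,766.50 thousand.
New unemployment rate = 76.44 / 2,766.50 = 2.76%.
Change = 2.76% − 3.68% = −0.92 percentage points.

The unemployment rate changes by −0.92 percentage points.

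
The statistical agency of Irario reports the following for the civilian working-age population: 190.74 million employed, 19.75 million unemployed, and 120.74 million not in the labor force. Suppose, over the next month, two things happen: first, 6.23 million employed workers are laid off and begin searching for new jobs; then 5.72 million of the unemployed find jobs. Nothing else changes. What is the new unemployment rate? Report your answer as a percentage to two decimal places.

Initially, labor force = 190.74 + 19.75 = 210.49 million, so u = 19.75/210.49 = 9.38%.
After the first change, employed falls and unemployed rises by 6.23; labor force unchanged → E = 184.51, U = 25.98, labor force = 210.49 million.
After the second change, unemployed falls and employed rises by 5.72; labor force unchanged → E = 190.23, U = 20.26, labor force = 210.49 million.
New unemployment rate = 20.26 / 210.49 = 9.63%.

New unemployment rate ≈ 9.63%.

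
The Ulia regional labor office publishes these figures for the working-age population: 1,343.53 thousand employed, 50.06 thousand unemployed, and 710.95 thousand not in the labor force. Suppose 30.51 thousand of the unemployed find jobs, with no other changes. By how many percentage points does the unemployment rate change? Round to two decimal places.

The unemployment rate changes by −2.19 percentage points.

Initially, labor force = 1,343.53 + 50.06 = 1,393.59 thousand, so u = 50.06/1,393.59 = 3.59%.
After the change, unemployed falls and employed rises by 30.51; labor force unchanged → E = 1,374.04, U = 19.55, labor force = 1,393.59 thousand.
New unemployment rate = 19.55 / 1,393.59 = 1.40%.
Change = 1.40% − 3.59% = −2.19 percentage points.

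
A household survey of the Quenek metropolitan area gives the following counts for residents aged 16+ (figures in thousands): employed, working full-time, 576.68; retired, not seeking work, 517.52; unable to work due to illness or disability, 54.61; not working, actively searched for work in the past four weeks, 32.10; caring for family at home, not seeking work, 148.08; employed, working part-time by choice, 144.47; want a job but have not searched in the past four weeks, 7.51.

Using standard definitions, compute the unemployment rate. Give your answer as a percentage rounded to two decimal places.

Unemployment rate ≈ 4.26%.

Employed = 576.68 + 144.47 = 721.15 thousand.
Unemployed = 32.10 thousand.
Labor force = 721.15 + 32.10 = 753.25 thousand.
Unemployment rate = 32.10 / 753.25 = 4.26%.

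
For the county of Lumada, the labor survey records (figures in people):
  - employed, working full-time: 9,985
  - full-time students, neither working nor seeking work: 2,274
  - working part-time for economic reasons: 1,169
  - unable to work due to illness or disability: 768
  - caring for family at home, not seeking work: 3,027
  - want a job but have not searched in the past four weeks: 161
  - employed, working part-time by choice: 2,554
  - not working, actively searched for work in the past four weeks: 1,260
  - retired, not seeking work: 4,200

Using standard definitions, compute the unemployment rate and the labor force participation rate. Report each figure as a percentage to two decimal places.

Employed = 9,985 + 1,169 + 2,554 = 13,708 (anyone who worked, including part-time for economic reasons, counts as employed).
Unemployed = 1,260.
Labor force = 13,708 + 1,260 = 14,968.
Not in labor force = 2,274 + 768 + 3,027 + 161 + 4,200 = 10,430 (those not working and not actively searching are outside the labor force — including those who want a job but have given up searching).
Civilian working-age population = 14,968 + 10,430 = 25,398.
Unemployment rate = 1,260 / 14,968 = 8.42%.
Labor force participation rate = 14,968 / 25,398 = 58.93%.

Unemployment rate ≈ 8.42%; labor force participation rate ≈ 58.93%.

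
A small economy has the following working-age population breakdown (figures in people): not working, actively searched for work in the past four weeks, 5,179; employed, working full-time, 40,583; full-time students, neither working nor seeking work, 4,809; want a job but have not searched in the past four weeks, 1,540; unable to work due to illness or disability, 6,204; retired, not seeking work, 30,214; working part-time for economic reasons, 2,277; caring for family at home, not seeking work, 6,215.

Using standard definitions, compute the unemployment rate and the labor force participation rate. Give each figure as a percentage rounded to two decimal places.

Unemployment rate ≈ 10.78%; labor force participation rate ≈ 49.51%.

Employed = 40,583 + 2,277 = 42,860 (anyone who worked, including part-time for economic reasons, counts as employed).
Unemployed = 5,179.
Labor force = 42,860 + 5,179 = 48,039.
Not in labor force = 4,809 + 1,540 + 6,204 + 30,214 + 6,215 = 48,982 (those not working and not actively searching are outside the labor force — including those who want a job but have given up searching).
Civilian working-age population = 48,039 + 48,982 = 97,021.
Unemployment rate = 5,179 / 48,039 = 10.78%.
Labor force participation rate = 48,039 / 97,021 = 49.51%.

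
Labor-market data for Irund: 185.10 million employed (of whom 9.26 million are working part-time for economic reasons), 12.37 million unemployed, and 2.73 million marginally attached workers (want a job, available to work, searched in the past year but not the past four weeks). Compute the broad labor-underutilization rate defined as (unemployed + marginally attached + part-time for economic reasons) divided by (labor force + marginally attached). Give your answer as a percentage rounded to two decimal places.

Labor force = 185.10 + 12.37 = 197.47 million.
Numerator = 12.37 + 2.73 + 9.26 = 24.36 million.
Denominator = 197.47 + 2.73 = 200.20 million.
Broad rate = 24.36 / 200.20 = 12.17%.

Broad underutilization rate ≈ 12.17%.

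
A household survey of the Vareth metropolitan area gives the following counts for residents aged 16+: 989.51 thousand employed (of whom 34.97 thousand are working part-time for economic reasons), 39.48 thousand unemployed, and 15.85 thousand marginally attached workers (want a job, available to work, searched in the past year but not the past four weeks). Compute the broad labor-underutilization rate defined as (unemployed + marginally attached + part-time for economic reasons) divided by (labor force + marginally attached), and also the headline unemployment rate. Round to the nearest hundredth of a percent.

Broad underutilization rate ≈ 8.64%; headline unemployment rate ≈ 3.84%.

Labor force = 989.51 + 39.48 = 1,028.99 thousand.
Numerator = 39.48 + 15.85 + 34.97 = 90.30 thousand.
Denominator = 1,028.99 + 15.85 = 1,044.84 thousand.
Broad rate = 90.30 / 1,044.84 = 8.64%.
Headline unemployment rate = 39.48 / 1,028.99 = 3.84%.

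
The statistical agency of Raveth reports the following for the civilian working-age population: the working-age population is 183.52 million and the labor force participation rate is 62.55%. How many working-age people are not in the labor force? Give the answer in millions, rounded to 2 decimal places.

About 68.73 million are not in the labor force.

Share not in the labor force = 1 − 0.6255 = 0.3745.
Not in labor force = 0.3745 × 183.52 ≈ 68.73 million.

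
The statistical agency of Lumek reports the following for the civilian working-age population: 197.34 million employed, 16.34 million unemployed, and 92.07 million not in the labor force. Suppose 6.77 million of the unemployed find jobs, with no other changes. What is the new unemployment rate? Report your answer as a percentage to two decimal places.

Initially, labor force = 197.34 + 16.34 = 213.68 million, so u = 16.34/213.68 = 7.65%.
After the change, unemployed falls and employed rises by 6.77; labor force unchanged → E = 204.11, U = 9.57, labor force = 213.68 million.
New unemployment rate = 9.57 / 213.68 = 4.48%.

New unemployment rate ≈ 4.48%.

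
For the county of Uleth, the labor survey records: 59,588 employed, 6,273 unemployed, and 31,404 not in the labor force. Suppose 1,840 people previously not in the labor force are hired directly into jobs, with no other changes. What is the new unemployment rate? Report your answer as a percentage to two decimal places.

Initially, labor force = 59,588 + 6,273 = 65,861, so u = 6,273/65,861 = 9.52%.
After the change, employed and labor force both rise by 1,840; unemployed unchanged → E = 61,428, U = 6,273, labor force = 67,701.
New unemployment rate = 6,273 / 67,701 = 9.27%.

New unemployment rate ≈ 9.27%.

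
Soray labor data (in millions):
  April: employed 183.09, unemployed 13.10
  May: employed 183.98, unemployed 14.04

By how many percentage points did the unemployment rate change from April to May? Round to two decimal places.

The unemployment rate changed by +0.41 percentage points.

April: labor force = 183.09 + 13.10 = 196.19; u = 13.10/196.19 = 6.68%.
May: labor force = 183.98 + 14.04 = 198.02; u = 14.04/198.02 = 7.09%.
Change = 7.09% − 6.68% = +0.41 pp.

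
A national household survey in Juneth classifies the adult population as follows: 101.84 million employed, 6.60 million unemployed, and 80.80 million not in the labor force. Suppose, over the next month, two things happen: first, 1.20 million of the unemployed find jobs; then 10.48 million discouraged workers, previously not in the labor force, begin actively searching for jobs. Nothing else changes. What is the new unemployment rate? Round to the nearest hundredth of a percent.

New unemployment rate ≈ 13.35%.

Initially, labor force = 101.84 + 6.60 = 108.44 million, so u = 6.60/108.44 = 6.09%.
After the first change, unemployed falls and employed rises by 1.20; labor force unchanged → E = 103.04, U = 5.40, labor force = 108.44 million.
After the second change, unemployed and labor force both rise by 10.48 → E = 103.04, U = 15.88, labor force = 118.92 million.
New unemployment rate = 15.88 / 118.92 = 13.35%.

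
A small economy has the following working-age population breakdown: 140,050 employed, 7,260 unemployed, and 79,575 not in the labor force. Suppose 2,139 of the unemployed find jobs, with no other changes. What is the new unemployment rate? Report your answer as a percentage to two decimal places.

Initially, labor force = 140,050 + 7,260 = 147,310, so u = 7,260/147,310 = 4.93%.
After the change, unemployed falls and employed rises by 2,139; labor force unchanged → E = 142,189, U = 5,121, labor force = 147,310.
New unemployment rate = 5,121 / 147,310 = 3.48%.

New unemployment rate ≈ 3.48%.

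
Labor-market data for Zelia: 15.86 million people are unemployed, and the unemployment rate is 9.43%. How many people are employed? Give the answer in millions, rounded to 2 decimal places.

Labor force = U / u = 15.86 / 0.0943 ≈ 168.19 million.
Employed = labor force − unemployed = 168.19 − 15.86 = 152.33 million.

About 152.33 million are employed.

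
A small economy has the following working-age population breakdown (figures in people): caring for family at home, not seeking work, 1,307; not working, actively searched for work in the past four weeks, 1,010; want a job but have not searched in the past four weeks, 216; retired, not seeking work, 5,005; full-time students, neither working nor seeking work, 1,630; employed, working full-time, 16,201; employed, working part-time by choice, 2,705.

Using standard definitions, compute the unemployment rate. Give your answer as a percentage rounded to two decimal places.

Unemployment rate ≈ 5.07%.

Employed = 16,201 + 2,705 = 18,906.
Unemployed = 1,010.
Labor force = 18,906 + 1,010 = 19,916.
Unemployment rate = 1,010 / 19,916 = 5.07%.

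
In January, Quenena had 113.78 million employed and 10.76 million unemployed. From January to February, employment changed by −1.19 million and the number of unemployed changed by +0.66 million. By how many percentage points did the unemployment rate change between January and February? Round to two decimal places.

The unemployment rate changed by +0.57 percentage points.

January: labor force = 113.78 + 10.76 = 124.54; u = 10.76/124.54 = 8.64%.
February: labor force = 112.59 + 11.42 = 124.01; u = 11.42/124.01 = 9.21%.
Change = 9.21% − 8.64% = +0.57 pp.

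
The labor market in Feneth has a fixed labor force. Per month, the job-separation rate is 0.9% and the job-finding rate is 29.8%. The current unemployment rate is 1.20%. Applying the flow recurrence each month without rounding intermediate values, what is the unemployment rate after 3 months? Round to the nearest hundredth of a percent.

With a fixed labor force, u_{t+1} = u_t + s·(1−u_t) − f·u_t = u_t·(1−s−f) + s.
Here 1−s−f = 0.693 and s = 0.009.
u_1 = 0.012000 × 0.693 + 0.009 = 0.017316.
u_2 = 0.017316 × 0.693 + 0.009 = 0.021000.
u_3 = 0.021000 × 0.693 + 0.009 = 0.023553.

Unemployment rate after three months ≈ 2.36%.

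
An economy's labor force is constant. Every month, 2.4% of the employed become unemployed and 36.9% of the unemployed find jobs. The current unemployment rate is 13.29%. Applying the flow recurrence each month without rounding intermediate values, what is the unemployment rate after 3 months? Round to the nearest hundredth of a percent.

With a fixed labor force, u_{t+1} = u_t + s·(1−u_t) − f·u_t = u_t·(1−s−f) + s.
Here 1−s−f = 0.607 and s = 0.024.
u_1 = 0.132900 × 0.607 + 0.024 = 0.104670.
u_2 = 0.104670 × 0.607 + 0.024 = 0.087535.
u_3 = 0.087535 × 0.607 + 0.024 = 0.077134.

Unemployment rate after three months ≈ 7.71%.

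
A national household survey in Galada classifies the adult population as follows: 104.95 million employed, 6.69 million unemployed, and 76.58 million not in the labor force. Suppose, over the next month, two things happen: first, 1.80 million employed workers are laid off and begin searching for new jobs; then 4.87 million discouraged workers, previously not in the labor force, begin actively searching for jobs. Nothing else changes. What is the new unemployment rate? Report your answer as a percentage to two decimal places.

New unemployment rate ≈ 11.47%.

Initially, labor force = 104.95 + 6.69 = 111.64 million, so u = 6.69/111.64 = 5.99%.
After the first change, employed falls and unemployed rises by 1.80; labor force unchanged → E = 103.15, U = 8.49, labor force = 111.64 million.
After the second change, unemployed and labor force both rise by 4.87 → E = 103.15, U = 13.36, labor force = 116.51 million.
New unemployment rate = 13.36 / 116.51 = 11.47%.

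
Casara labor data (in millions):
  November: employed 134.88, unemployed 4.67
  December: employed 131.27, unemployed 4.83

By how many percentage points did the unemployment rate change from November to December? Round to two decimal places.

The unemployment rate changed by +0.20 percentage points.

November: labor force = 134.88 + 4.67 = 139.55; u = 4.67/139.55 = 3.35%.
December: labor force = 131.27 + 4.83 = 136.10; u = 4.83/136.10 = 3.55%.
Change = 3.55% − 3.35% = +0.20 pp.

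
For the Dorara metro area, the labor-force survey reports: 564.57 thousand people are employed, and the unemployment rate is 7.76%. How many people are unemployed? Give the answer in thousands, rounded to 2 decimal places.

Let U be the number unemployed. The labor force is E + U, and U/(E+U) = 0.0776.
So U = 0.0776 × 564.57 / (1 − 0.0776) = 43.8106 / 0.9224 ≈ 47.50 thousand.

About 47.50 thousand are unemployed.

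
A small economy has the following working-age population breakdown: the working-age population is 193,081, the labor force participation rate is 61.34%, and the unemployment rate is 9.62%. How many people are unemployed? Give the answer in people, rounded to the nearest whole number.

About 11,394 are unemployed.

Labor force = 0.6134 × 193,081 = 118,436.
Unemployed = 0.0962 × 118,436 ≈ 11,394.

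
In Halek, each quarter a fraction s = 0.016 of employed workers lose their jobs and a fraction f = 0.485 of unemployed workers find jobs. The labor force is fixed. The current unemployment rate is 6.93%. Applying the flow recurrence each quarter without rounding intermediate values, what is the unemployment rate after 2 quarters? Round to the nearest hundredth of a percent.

Unemployment rate after two quarters ≈ 4.12%.

With a fixed labor force, u_{t+1} = u_t + s·(1−u_t) − f·u_t = u_t·(1−s−f) + s.
Here 1−s−f = 0.499 and s = 0.016.
u_1 = 0.069300 × 0.499 + 0.016 = 0.050581.
u_2 = 0.050581 × 0.499 + 0.016 = 0.041240.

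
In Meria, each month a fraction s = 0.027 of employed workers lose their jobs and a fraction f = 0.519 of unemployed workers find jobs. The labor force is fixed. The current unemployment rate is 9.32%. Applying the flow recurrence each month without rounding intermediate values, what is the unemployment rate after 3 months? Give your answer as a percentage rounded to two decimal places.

Unemployment rate after three months ≈ 5.35%.

With a fixed labor force, u_{t+1} = u_t + s·(1−u_t) − f·u_t = u_t·(1−s−f) + s.
Here 1−s−f = 0.454 and s = 0.027.
u_1 = 0.093200 × 0.454 + 0.027 = 0.069313.
u_2 = 0.069313 × 0.454 + 0.027 = 0.058468.
u_3 = 0.058468 × 0.454 + 0.027 = 0.053544.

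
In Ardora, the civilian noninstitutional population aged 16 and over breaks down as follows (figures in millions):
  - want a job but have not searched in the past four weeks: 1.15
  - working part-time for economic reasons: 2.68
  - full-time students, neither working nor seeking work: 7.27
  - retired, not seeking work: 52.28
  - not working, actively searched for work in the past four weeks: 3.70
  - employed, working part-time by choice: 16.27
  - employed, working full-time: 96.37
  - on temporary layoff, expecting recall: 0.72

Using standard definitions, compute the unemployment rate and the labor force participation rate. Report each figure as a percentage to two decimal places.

Employed = 2.68 + 16.27 + 96.37 = 115.32 million (anyone who worked, including part-time for economic reasons, counts as employed).
Unemployed = 3.70 + 0.72 = 4.42 million (jobless and actively searching, or on temporary layoff).
Labor force = 115.32 + 4.42 = 119.74 million.
Not in labor force = 1.15 + 7.27 + 52.28 = 60.70 million (those not working and not actively searching are outside the labor force — including those who want a job but have given up searching).
Civilian working-age population = 119.74 + 60.70 = 180.44 million.
Unemployment rate = 4.42 / 119.74 = 3.69%.
Labor force participation rate = 119.74 / 180.44 = 66.36%.

Unemployment rate ≈ 3.69%; labor force participation rate ≈ 66.36%.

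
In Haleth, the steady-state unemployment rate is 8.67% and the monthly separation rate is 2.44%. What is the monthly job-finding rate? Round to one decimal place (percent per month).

Job-finding rate ≈ 25.7% per month.

From u* = s/(s+f): f = s·(1−u)/u.
f = 2.44 × (1 − 0.0867) / 0.0867 = 2.2285 / 0.0867 ≈ 25.7% per month.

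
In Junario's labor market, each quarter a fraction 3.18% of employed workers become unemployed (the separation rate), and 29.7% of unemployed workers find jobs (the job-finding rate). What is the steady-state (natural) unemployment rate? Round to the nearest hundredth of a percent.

Steady-state unemployment rate ≈ 9.67%.

At steady state the flows balance: s·E = f·U, so U/(E+U) = s/(s+f).
u* = 3.18 / (3.18 + 29.7) = 3.18 / 32.88 = 9.67%.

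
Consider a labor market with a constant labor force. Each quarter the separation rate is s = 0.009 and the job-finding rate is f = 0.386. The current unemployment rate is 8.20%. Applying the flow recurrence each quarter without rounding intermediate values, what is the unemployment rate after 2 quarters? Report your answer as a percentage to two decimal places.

With a fixed labor force, u_{t+1} = u_t + s·(1−u_t) − f·u_t = u_t·(1−s−f) + s.
Here 1−s−f = 0.605 and s = 0.009.
u_1 = 0.082000 × 0.605 + 0.009 = 0.058610.
u_2 = 0.058610 × 0.605 + 0.009 = 0.044459.

Unemployment rate after two quarters ≈ 4.45%.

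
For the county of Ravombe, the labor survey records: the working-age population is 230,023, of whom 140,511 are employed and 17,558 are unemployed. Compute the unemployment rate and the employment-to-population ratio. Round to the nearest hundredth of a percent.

Labor force = employed + unemployed = 140,511 + 17,558 = 158,069.
Unemployment rate = 17,558 / 158,069 = 11.11%.
Employment-population ratio = 140,511 / 230,023 = 61.09%.

Unemployment rate ≈ 11.11%; employment-population ratio ≈ 61.09%.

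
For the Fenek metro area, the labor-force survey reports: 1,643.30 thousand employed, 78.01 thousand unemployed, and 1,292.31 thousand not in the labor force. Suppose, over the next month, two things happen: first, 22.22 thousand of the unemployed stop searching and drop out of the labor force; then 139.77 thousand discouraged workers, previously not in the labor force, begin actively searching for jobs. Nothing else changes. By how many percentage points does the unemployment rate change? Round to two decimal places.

The unemployment rate changes by +6.10 percentage points.

Initially, labor force = 1,643.30 + 78.01 = 1,721.31 thousand, so u = 78.01/1,721.31 = 4.53%.
After the first change, unemployed and labor force both fall by 22.22 → E = 1,643.30, U = 55.79, labor force = 1,699.09 thousand.
After the second change, unemployed and labor force both rise by 139.77 → E = 1,643.30, U = 195.56, labor force = 1,838.86 thousand.
New unemployment rate = 195.56 / 1,838.86 = 10.63%.
Change = 10.63% − 4.53% = +6.10 percentage points.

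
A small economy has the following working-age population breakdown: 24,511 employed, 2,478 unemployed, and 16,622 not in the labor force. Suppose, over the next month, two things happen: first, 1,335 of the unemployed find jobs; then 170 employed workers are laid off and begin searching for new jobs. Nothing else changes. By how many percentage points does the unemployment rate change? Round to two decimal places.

Initially, labor force = 24,511 + 2,478 = 26,989, so u = 2,478/26,989 = 9.18%.
After the first change, unemployed falls and employed rises by 1,335; labor force unchanged → E = 25,846, U = 1,143, labor force = 26,989.
After the second change, employed falls and unemployed rises by 170; labor force unchanged → E = 25,676, U = 1,313, labor force = 26,989.
New unemployment rate = 1,313 / 26,989 = 4.86%.
Change = 4.86% − 9.18% = −4.32 percentage points.

The unemployment rate changes by −4.32 percentage points.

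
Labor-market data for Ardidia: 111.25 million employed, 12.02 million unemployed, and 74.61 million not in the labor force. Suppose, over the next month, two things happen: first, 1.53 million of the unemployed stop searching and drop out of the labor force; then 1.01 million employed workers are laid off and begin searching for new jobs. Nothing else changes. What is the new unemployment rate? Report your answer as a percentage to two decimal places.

New unemployment rate ≈ 9.45%.

Initially, labor force = 111.25 + 12.02 = 123.27 million, so u = 12.02/123.27 = 9.75%.
After the first change, unemployed and labor force both fall by 1.53 → E = 111.25, U = 10.49, labor force = 121.74 million.
After the second change, employed falls and unemployed rises by 1.01; labor force unchanged → E = 110.24, U = 11.50, labor force = 121.74 million.
New unemployment rate = 11.50 / 121.74 = 9.45%.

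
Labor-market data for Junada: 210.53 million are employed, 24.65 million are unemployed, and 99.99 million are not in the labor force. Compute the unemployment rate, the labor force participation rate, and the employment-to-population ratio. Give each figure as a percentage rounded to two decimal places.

Unemployment rate ≈ 10.48%; labor force participation rate ≈ 70.17%; employment-population ratio ≈ 62.81%.

Labor force = employed + unemployed = 210.53 + 24.65 = 235.18 million.
Working-age population = 235.18 + 99.99 = 335.17 million.
Unemployment rate = 24.65 / 235.18 = 10.48%.
Labor force participation rate = 235.18 / 335.17 = 70.17%.
Employment-population ratio = 210.53 / 335.17 = 62.81%.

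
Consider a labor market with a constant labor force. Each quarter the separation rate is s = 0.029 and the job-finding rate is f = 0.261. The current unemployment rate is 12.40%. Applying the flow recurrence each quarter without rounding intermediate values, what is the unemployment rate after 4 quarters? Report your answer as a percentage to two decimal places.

Unemployment rate after four quarters ≈ 10.61%.

With a fixed labor force, u_{t+1} = u_t + s·(1−u_t) − f·u_t = u_t·(1−s−f) + s.
Here 1−s−f = 0.710 and s = 0.029.
u_1 = 0.124000 × 0.710 + 0.029 = 0.117040.
u_2 = 0.117040 × 0.710 + 0.029 = 0.112098.
u_3 = 0.112098 × 0.710 + 0.029 = 0.108590.
u_4 = 0.108590 × 0.710 + 0.029 = 0.106099.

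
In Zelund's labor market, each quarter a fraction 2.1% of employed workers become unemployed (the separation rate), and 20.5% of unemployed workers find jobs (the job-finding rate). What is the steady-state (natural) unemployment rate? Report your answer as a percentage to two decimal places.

Steady-state unemployment rate ≈ 9.29%.

At steady state the flows balance: s·E = f·U, so U/(E+U) = s/(s+f).
u* = 2.1 / (2.1 + 20.5) = 2.1 / 22.60 = 9.29%.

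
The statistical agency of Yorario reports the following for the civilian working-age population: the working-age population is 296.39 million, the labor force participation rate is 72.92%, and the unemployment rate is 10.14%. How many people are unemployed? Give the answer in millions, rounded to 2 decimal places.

Labor force = 0.7292 × 296.39 = 216.13 million.
Unemployed = 0.1014 × 216.13 ≈ 21.92 million.

About 21.92 million are unemployed.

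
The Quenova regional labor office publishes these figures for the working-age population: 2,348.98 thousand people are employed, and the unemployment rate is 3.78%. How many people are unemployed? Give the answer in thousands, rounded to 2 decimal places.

About 92.28 thousand are unemployed.

Let U be the number unemployed. The labor force is E + U, and U/(E+U) = 0.0378.
So U = 0.0378 × 2,348.98 / (1 − 0.0378) = 88.7914 / 0.9622 ≈ 92.28 thousand.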